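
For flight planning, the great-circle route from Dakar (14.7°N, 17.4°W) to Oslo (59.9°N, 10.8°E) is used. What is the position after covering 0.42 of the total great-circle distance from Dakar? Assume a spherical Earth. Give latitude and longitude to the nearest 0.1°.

≈ (34.4°N, 9.7°W)

From cos δ = sin φ₁ sin φ₂ + cos φ₁ cos φ₂ cos Δλ, the central angle is δ ≈ 0.867 rad (49.7°).
Interpolate at f = 0.42 with slerp weights a = sin((1−f)δ)/sin δ ≈ 0.632, b = sin(fδ)/sin δ ≈ 0.467.
p = a·p₁ + b·p₂ ≈ (0.814, -0.139, 0.565); φ = arcsin(p_z) ≈ 34.37°, λ = atan2(p_y, p_x) ≈ -9.69°.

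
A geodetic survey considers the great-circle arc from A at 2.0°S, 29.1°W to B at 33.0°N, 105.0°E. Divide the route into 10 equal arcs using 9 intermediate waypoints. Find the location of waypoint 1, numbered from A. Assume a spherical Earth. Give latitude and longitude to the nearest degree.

Convert each endpoint to a unit vector on the sphere (x = cos φ cos λ, y = cos φ sin λ, z = sin φ).
The central angle between the endpoints is δ = arccos(p₁·p₂) ≈ 2.217 rad (127.0°).
Interpolate at f = 1/10 with slerp weights a = sin((1−f)δ)/sin δ ≈ 1.141, b = sin(fδ)/sin δ ≈ 0.275.
p = a·p₁ + b·p₂ ≈ (0.937, -0.332, 0.110); φ = arcsin(p_z) ≈ 6.33°, λ = atan2(p_y, p_x) ≈ -19.49°.

≈ 6°N, 19°W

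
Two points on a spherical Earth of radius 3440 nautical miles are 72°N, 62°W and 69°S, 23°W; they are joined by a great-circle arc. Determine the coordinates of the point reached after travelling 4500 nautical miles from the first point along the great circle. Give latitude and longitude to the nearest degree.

≈ 2°S, 41°W

Convert each endpoint to a unit vector on the sphere (x = cos φ cos λ, y = cos φ sin λ, z = sin φ).
The central angle between the endpoints is δ = arccos(p₁·p₂) ≈ 2.501 rad (143.3°). The total great-circle distance is δ·R ≈ 2.501 × 3440 ≈ 8604 nmi, so the target fraction is f = 4500/8604 ≈ 0.523.
Interpolate at f ≈ 0.523 with slerp weights a = sin((1−f)δ)/sin δ ≈ 1.555, b = sin(fδ)/sin δ ≈ 1.616.
p = a·p₁ + b·p₂ ≈ (0.759, -0.651, -0.029); φ = arcsin(p_z) ≈ -1.69°, λ = atan2(p_y, p_x) ≈ -40.62°.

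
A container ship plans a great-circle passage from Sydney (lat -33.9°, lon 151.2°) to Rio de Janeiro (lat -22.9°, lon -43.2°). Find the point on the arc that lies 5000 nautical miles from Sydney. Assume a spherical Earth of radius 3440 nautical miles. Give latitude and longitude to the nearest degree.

≈ lat -59°, lon -60°

Write both endpoints as unit vectors p₁, p₂ with components (cos φ cos λ, cos φ sin λ, sin φ).
The central angle between the endpoints is δ = arccos(p₁·p₂) ≈ 2.122 rad (121.6°). The total great-circle distance is δ·R ≈ 2.122 × 3440 ≈ 7299 nmi, so the target fraction is f = 5000/7299 ≈ 0.685.
Interpolate at f ≈ 0.685 with slerp weights a = sin((1−f)δ)/sin δ ≈ 0.727, b = sin(fδ)/sin δ ≈ 1.166.
p = a·p₁ + b·p₂ ≈ (0.254, -0.444, -0.859); φ = arcsin(p_z) ≈ -59.23°, λ = atan2(p_y, p_x) ≈ -60.26°.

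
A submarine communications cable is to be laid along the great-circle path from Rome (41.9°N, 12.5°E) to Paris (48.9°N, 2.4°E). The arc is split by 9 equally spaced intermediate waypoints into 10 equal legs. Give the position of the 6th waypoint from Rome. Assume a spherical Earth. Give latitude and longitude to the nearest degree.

Write both endpoints as unit vectors p₁, p₂ with components (cos φ cos λ, cos φ sin λ, sin φ).
The central angle between the endpoints is δ = arccos(p₁·p₂) ≈ 0.174 rad (9.9°).
Interpolate at f = 6/10 with slerp weights a = sin((1−f)δ)/sin δ ≈ 0.402, b = sin(fδ)/sin δ ≈ 0.602.
p = a·p₁ + b·p₂ ≈ (0.687, 0.081, 0.722); φ = arcsin(p_z) ≈ 46.21°, λ = atan2(p_y, p_x) ≈ 6.75°.

≈ (46°N, 7°E)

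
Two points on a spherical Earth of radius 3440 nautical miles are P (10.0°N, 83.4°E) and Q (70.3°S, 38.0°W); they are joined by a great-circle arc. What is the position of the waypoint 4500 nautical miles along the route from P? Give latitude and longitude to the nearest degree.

Write both endpoints as unit vectors p₁, p₂ with components (cos φ cos λ, cos φ sin λ, sin φ).
The central angle between the endpoints is δ = arccos(p₁·p₂) ≈ 1.914 rad (109.7°). The total great-circle distance is δ·R ≈ 1.914 × 3440 ≈ 6584 nmi, so the target fraction is f = 4500/6584 ≈ 0.683.
Interpolate at f ≈ 0.683 with slerp weights a = sin((1−f)δ)/sin δ ≈ 0.605, b = sin(fδ)/sin δ ≈ 1.025.
p = a·p₁ + b·p₂ ≈ (0.341, 0.379, -0.860); φ = arcsin(p_z) ≈ -59.37°, λ = atan2(p_y, p_x) ≈ 48.01°.

≈ (59°S, 48°E)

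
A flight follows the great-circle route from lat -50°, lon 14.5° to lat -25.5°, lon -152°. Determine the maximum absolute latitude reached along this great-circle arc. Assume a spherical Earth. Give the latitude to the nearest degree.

The great circle lies in the plane with unit normal n̂ = (p₁ × p₂)/|p₁ × p₂|.
Here n̂_z ≈ -0.139; the vertex latitude is φ_max = arccos|n̂_z| ≈ 82.0°.

≈ -82°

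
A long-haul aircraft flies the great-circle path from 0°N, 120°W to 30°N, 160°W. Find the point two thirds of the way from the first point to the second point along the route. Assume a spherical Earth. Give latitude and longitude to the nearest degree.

≈ 21°N, 145°W

Write both endpoints as unit vectors p₁, p₂ with components (cos φ cos λ, cos φ sin λ, sin φ).
The central angle between the endpoints is δ = arccos(p₁·p₂) ≈ 0.845 rad (48.4°).
Interpolate at f = 2/3 with slerp weights a = sin((1−f)δ)/sin δ ≈ 0.372, b = sin(fδ)/sin δ ≈ 0.714.
p = a·p₁ + b·p₂ ≈ (-0.767, -0.533, 0.357); φ = arcsin(p_z) ≈ 20.92°, λ = atan2(p_y, p_x) ≈ -145.18°.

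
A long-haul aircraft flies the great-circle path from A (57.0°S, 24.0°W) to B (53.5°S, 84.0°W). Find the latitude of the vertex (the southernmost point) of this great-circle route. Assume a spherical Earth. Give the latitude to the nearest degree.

≈ 59°S

The great circle lies in the plane with unit normal n̂ = (p₁ × p₂)/|p₁ × p₂|.
Here n̂_z ≈ -0.512; the vertex latitude is φ_max = arccos|n̂_z| ≈ 59.2°.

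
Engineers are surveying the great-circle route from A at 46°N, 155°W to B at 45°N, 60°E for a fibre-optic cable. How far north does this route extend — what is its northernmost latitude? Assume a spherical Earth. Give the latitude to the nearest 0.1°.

≈ 73.5°N

The great circle lies in the plane with unit normal n̂ = (p₁ × p₂)/|p₁ × p₂|.
Here n̂_z ≈ -0.283; the vertex latitude is φ_max = arccos|n̂_z| ≈ 73.5°.
Check via Clairaut: cos φ_max = |cos φ₁| · sin C = cos(46.0°)·sin(24.1°) ≈ 0.283, again giving ≈ 73.5°.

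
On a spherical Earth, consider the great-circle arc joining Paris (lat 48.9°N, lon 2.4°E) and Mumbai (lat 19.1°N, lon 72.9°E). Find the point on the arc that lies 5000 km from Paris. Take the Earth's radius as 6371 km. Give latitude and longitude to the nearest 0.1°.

≈ lat 31.4°N, lon 58.3°E

Write both endpoints as unit vectors p₁, p₂ with components (cos φ cos λ, cos φ sin λ, sin φ).
The central angle between the endpoints is δ = arccos(p₁·p₂) ≈ 1.100 rad (63.0°). The total great-circle distance is δ·R ≈ 1.100 × 6371 ≈ 7006 km, so the target fraction is f = 5000/7006 ≈ 0.714.
Interpolate at f ≈ 0.714 with slerp weights a = sin((1−f)δ)/sin δ ≈ 0.348, b = sin(fδ)/sin δ ≈ 0.793.
p = a·p₁ + b·p₂ ≈ (0.449, 0.726, 0.521); φ = arcsin(p_z) ≈ 31.43°, λ = atan2(p_y, p_x) ≈ 58.28°.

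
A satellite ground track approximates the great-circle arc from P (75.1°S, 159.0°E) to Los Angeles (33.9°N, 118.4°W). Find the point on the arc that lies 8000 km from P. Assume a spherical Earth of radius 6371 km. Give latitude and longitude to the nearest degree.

From cos δ = sin φ₁ sin φ₂ + cos φ₁ cos φ₂ cos Δλ, the central angle is δ ≈ 2.108 rad (120.8°). The total great-circle distance is δ·R ≈ 2.108 × 6371 ≈ 13428 km, so the target fraction is f = 8000/13428 ≈ 0.596.
Interpolate at f ≈ 0.596 with slerp weights a = sin((1−f)δ)/sin δ ≈ 0.876, b = sin(fδ)/sin δ ≈ 1.106.
p = a·p₁ + b·p₂ ≈ (-0.647, -0.727, -0.229); φ = arcsin(p_z) ≈ -13.26°, λ = atan2(p_y, p_x) ≈ -131.66°.

≈ (13°S, 132°W)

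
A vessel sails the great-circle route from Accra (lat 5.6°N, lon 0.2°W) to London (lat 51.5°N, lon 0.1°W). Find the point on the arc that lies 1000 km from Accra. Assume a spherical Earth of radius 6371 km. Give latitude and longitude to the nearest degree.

≈ lat 15°N, lon 0°E

Convert each endpoint to a unit vector on the sphere (x = cos φ cos λ, y = cos φ sin λ, z = sin φ).
The central angle between the endpoints is δ = arccos(p₁·p₂) ≈ 0.801 rad (45.9°). The total great-circle distance is δ·R ≈ 0.801 × 6371 ≈ 5104 km, so the target fraction is f = 1000/5104 ≈ 0.196.
Interpolate at f ≈ 0.196 with slerp weights a = sin((1−f)δ)/sin δ ≈ 0.836, b = sin(fδ)/sin δ ≈ 0.218.
p = a·p₁ + b·p₂ ≈ (0.968, -0.003, 0.252); φ = arcsin(p_z) ≈ 14.59°, λ = atan2(p_y, p_x) ≈ -0.19°.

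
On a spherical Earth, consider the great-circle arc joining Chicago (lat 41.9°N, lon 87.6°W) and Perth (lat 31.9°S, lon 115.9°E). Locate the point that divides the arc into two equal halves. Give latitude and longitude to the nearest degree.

Write both endpoints as unit vectors p₁, p₂ with components (cos φ cos λ, cos φ sin λ, sin φ).
The central angle between the endpoints is δ = arccos(p₁·p₂) ≈ 2.772 rad (158.8°).
Interpolate at f = 1/2 with slerp weights a = sin((1−f)δ)/sin δ ≈ 2.720, b = sin(fδ)/sin δ ≈ 2.720.
p = a·p₁ + b·p₂ ≈ (-0.924, 0.055, 0.379); φ = arcsin(p_z) ≈ 22.28°, λ = atan2(p_y, p_x) ≈ 176.62°.

≈ lat 22°N, lon 177°E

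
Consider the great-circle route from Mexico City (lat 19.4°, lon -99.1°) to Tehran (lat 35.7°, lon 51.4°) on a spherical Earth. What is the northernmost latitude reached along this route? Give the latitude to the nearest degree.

The great circle lies in the plane with unit normal n̂ = (p₁ × p₂)/|p₁ × p₂|.
Here n̂_z ≈ +0.428; the vertex latitude is φ_max = arccos|n̂_z| ≈ 64.7°.
Check via Clairaut: cos φ_max = |cos φ₁| · sin C = cos(19.4°)·sin(27.0°) ≈ 0.428, again giving ≈ 64.7°.

≈ 65°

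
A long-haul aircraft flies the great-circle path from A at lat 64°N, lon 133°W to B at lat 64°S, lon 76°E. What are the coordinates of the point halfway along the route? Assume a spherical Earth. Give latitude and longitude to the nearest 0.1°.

≈ lat 0.0°N, lon 151.5°E

From cos δ = sin φ₁ sin φ₂ + cos φ₁ cos φ₂ cos Δλ, the central angle is δ ≈ 2.922 rad (167.4°).
Interpolate at f = 1/2 with slerp weights a = sin((1−f)δ)/sin δ ≈ 4.555, b = sin(fδ)/sin δ ≈ 4.555.
p = a·p₁ + b·p₂ ≈ (-0.879, 0.477, 0.000); φ = arcsin(p_z) ≈ 0.00°, λ = atan2(p_y, p_x) ≈ 151.50°.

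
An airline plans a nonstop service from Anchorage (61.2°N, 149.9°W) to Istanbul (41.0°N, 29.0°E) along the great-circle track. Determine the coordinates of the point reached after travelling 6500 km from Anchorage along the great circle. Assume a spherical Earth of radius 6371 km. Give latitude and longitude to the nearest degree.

≈ 60°N, 29°E

The haversine formula gives a central angle δ ≈ 1.358 rad (77.8°) between the endpoints. The total great-circle distance is δ·R ≈ 1.358 × 6371 ≈ 8651 km, so the target fraction is f = 6500/8651 ≈ 0.751.
Interpolate at f ≈ 0.751 with slerp weights a = sin((1−f)δ)/sin δ ≈ 0.339, b = sin(fδ)/sin δ ≈ 0.872.
p = a·p₁ + b·p₂ ≈ (0.434, 0.237, 0.869); φ = arcsin(p_z) ≈ 60.34°, λ = atan2(p_y, p_x) ≈ 28.64°.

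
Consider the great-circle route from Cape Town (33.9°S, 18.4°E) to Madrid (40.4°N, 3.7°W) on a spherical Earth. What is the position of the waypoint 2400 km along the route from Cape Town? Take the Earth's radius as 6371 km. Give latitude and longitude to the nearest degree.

Write both endpoints as unit vectors p₁, p₂ with components (cos φ cos λ, cos φ sin λ, sin φ).
The central angle between the endpoints is δ = arccos(p₁·p₂) ≈ 1.345 rad (77.0°). The total great-circle distance is δ·R ≈ 1.345 × 6371 ≈ 8567 km, so the target fraction is f = 2400/8567 ≈ 0.280.
Interpolate at f ≈ 0.280 with slerp weights a = sin((1−f)δ)/sin δ ≈ 0.845, b = sin(fδ)/sin δ ≈ 0.377.
p = a·p₁ + b·p₂ ≈ (0.953, 0.203, -0.227); φ = arcsin(p_z) ≈ -13.11°, λ = atan2(p_y, p_x) ≈ 12.02°.

≈ 13°S, 12°E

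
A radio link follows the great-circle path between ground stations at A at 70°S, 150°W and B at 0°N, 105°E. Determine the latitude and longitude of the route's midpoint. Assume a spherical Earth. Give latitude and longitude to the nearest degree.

Write both endpoints as unit vectors p₁, p₂ with components (cos φ cos λ, cos φ sin λ, sin φ).
The central angle between the endpoints is δ = arccos(p₁·p₂) ≈ 1.659 rad (95.1°).
Interpolate at f = 1/2 with slerp weights a = sin((1−f)δ)/sin δ ≈ 0.741, b = sin(fδ)/sin δ ≈ 0.741.
p = a·p₁ + b·p₂ ≈ (-0.411, 0.589, -0.696); φ = arcsin(p_z) ≈ -44.11°, λ = atan2(p_y, p_x) ≈ 124.92°.

≈ 44°S, 125°E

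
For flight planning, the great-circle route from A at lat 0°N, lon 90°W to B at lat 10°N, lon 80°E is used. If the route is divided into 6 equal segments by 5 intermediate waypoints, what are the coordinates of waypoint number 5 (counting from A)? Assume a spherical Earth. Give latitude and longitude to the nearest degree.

Convert each endpoint to a unit vector on the sphere (x = cos φ cos λ, y = cos φ sin λ, z = sin φ).
The central angle between the endpoints is δ = arccos(p₁·p₂) ≈ 2.895 rad (165.9°).
Interpolate at f = 5/6 with slerp weights a = sin((1−f)δ)/sin δ ≈ 1.904, b = sin(fδ)/sin δ ≈ 2.732.
p = a·p₁ + b·p₂ ≈ (0.467, 0.746, 0.474); φ = arcsin(p_z) ≈ 28.33°, λ = atan2(p_y, p_x) ≈ 57.94°.

≈ lat 28°N, lon 58°E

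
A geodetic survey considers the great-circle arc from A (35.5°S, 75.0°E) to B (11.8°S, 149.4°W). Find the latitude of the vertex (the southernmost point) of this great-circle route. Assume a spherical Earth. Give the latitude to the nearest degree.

The great circle lies in the plane with unit normal n̂ = (p₁ × p₂)/|p₁ × p₂|.
Here n̂_z ≈ +0.625; the vertex latitude is φ_max = arccos|n̂_z| ≈ 51.3°.

≈ 51°S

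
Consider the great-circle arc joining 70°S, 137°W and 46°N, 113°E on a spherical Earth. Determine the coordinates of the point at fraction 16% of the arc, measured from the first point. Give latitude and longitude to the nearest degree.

From cos δ = sin φ₁ sin φ₂ + cos φ₁ cos φ₂ cos Δλ, the central angle is δ ≈ 2.430 rad (139.2°).
Interpolate at f = 0.16 with slerp weights a = sin((1−f)δ)/sin δ ≈ 1.365, b = sin(fδ)/sin δ ≈ 0.580.
p = a·p₁ + b·p₂ ≈ (-0.499, 0.053, -0.865); φ = arcsin(p_z) ≈ -59.89°, λ = atan2(p_y, p_x) ≈ 173.97°.

≈ 60°S, 174°E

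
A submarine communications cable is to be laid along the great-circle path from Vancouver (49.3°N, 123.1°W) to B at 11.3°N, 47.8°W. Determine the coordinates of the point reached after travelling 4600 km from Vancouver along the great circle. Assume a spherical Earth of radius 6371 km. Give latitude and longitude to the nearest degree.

Write both endpoints as unit vectors p₁, p₂ with components (cos φ cos λ, cos φ sin λ, sin φ).
The central angle between the endpoints is δ = arccos(p₁·p₂) ≈ 1.255 rad (71.9°). The total great-circle distance is δ·R ≈ 1.255 × 6371 ≈ 7994 km, so the target fraction is f = 4600/7994 ≈ 0.575.
Interpolate at f ≈ 0.575 with slerp weights a = sin((1−f)δ)/sin δ ≈ 0.534, b = sin(fδ)/sin δ ≈ 0.695.
p = a·p₁ + b·p₂ ≈ (0.268, -0.797, 0.541); φ = arcsin(p_z) ≈ 32.78°, λ = atan2(p_y, p_x) ≈ -71.43°.

≈ 33°N, 71°W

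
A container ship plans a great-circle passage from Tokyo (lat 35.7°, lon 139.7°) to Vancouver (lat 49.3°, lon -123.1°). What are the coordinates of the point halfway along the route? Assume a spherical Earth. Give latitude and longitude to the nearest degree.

≈ lat 54°, lon -179°

From cos δ = sin φ₁ sin φ₂ + cos φ₁ cos φ₂ cos Δλ, the central angle is δ ≈ 1.185 rad (67.9°).
Interpolate at f = 1/2 with slerp weights a = sin((1−f)δ)/sin δ ≈ 0.603, b = sin(fδ)/sin δ ≈ 0.603.
p = a·p₁ + b·p₂ ≈ (-0.588, -0.013, 0.809); φ = arcsin(p_z) ≈ 53.97°, λ = atan2(p_y, p_x) ≈ -178.77°.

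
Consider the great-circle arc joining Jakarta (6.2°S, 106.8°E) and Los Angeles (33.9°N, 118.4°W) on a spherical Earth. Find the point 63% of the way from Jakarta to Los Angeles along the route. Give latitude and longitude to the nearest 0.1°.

≈ 38.0°N, 178.6°W

Write both endpoints as unit vectors p₁, p₂ with components (cos φ cos λ, cos φ sin λ, sin φ).
The central angle between the endpoints is δ = arccos(p₁·p₂) ≈ 2.267 rad (129.9°).
Interpolate at f = 0.63 with slerp weights a = sin((1−f)δ)/sin δ ≈ 0.970, b = sin(fδ)/sin δ ≈ 1.291.
p = a·p₁ + b·p₂ ≈ (-0.788, -0.019, 0.615); φ = arcsin(p_z) ≈ 37.96°, λ = atan2(p_y, p_x) ≈ -178.61°.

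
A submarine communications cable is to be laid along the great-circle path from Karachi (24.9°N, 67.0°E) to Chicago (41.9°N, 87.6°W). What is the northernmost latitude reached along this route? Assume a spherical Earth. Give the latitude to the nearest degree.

≈ 72°N

The great circle lies in the plane with unit normal n̂ = (p₁ × p₂)/|p₁ × p₂|.
Here n̂_z ≈ -0.307; the vertex latitude is φ_max = arccos|n̂_z| ≈ 72.1°.
Check via Clairaut: cos φ_max = |cos φ₁| · sin C = cos(24.9°)·sin(19.8°) ≈ 0.307, again giving ≈ 72.1°.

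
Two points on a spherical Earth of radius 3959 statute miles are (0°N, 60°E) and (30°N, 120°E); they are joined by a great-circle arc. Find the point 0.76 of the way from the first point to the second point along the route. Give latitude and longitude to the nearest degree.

Write both endpoints as unit vectors p₁, p₂ with components (cos φ cos λ, cos φ sin λ, sin φ).
The central angle between the endpoints is δ = arccos(p₁·p₂) ≈ 1.123 rad (64.3°).
Interpolate at f = 0.76 with slerp weights a = sin((1−f)δ)/sin δ ≈ 0.295, b = sin(fδ)/sin δ ≈ 0.836.
p = a·p₁ + b·p₂ ≈ (-0.214, 0.883, 0.418); φ = arcsin(p_z) ≈ 24.71°, λ = atan2(p_y, p_x) ≈ 103.64°.

≈ (25°N, 104°E)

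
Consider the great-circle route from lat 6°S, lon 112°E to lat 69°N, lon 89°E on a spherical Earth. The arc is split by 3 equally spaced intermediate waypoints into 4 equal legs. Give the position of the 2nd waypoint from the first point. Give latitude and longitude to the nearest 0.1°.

≈ lat 31.9°N, lon 106.0°E

From cos δ = sin φ₁ sin φ₂ + cos φ₁ cos φ₂ cos Δλ, the central angle is δ ≈ 1.338 rad (76.7°).
Interpolate at f = 2/4 with slerp weights a = sin((1−f)δ)/sin δ ≈ 0.637, b = sin(fδ)/sin δ ≈ 0.637.
p = a·p₁ + b·p₂ ≈ (-0.233, 0.816, 0.528); φ = arcsin(p_z) ≈ 31.90°, λ = atan2(p_y, p_x) ≈ 105.96°.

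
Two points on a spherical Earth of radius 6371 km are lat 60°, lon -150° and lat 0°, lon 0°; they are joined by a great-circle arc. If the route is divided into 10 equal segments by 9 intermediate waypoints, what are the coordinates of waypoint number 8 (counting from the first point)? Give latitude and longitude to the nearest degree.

The haversine formula gives a central angle δ ≈ 2.019 rad (115.7°) between the endpoints.
Interpolate at f = 8/10 with slerp weights a = sin((1−f)δ)/sin δ ≈ 0.436, b = sin(fδ)/sin δ ≈ 1.108.
p = a·p₁ + b·p₂ ≈ (0.920, -0.109, 0.377); φ = arcsin(p_z) ≈ 22.17°, λ = atan2(p_y, p_x) ≈ -6.76°.

≈ lat 22°, lon -7°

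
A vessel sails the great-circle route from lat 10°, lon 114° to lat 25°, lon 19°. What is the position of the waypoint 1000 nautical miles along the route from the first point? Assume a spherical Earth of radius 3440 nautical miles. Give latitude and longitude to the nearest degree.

From cos δ = sin φ₁ sin φ₂ + cos φ₁ cos φ₂ cos Δλ, the central angle is δ ≈ 1.575 rad (90.3°). The total great-circle distance is δ·R ≈ 1.575 × 3440 ≈ 5419 nmi, so the target fraction is f = 1000/5419 ≈ 0.185.
Interpolate at f ≈ 0.185 with slerp weights a = sin((1−f)δ)/sin δ ≈ 0.959, b = sin(fδ)/sin δ ≈ 0.287.
p = a·p₁ + b·p₂ ≈ (-0.139, 0.948, 0.288); φ = arcsin(p_z) ≈ 16.72°, λ = atan2(p_y, p_x) ≈ 98.32°.

≈ lat 17°, lon 98°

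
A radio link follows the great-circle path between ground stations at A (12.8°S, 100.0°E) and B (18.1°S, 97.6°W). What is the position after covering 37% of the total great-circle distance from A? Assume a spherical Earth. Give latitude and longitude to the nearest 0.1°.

≈ (54.3°S, 143.1°E)

From cos δ = sin φ₁ sin φ₂ + cos φ₁ cos φ₂ cos Δλ, the central angle is δ ≈ 2.523 rad (144.6°).
Interpolate at f = 0.37 with slerp weights a = sin((1−f)δ)/sin δ ≈ 1.724, b = sin(fδ)/sin δ ≈ 1.386.
p = a·p₁ + b·p₂ ≈ (-0.466, 0.350, -0.813); φ = arcsin(p_z) ≈ -54.34°, λ = atan2(p_y, p_x) ≈ 143.10°.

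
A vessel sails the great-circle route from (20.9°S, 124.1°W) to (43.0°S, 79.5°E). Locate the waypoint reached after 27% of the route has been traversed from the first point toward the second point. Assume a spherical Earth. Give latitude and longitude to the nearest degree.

≈ (49°S, 138°W)

The haversine formula gives a central angle δ ≈ 1.964 rad (112.5°) between the endpoints.
Interpolate at f = 0.27 with slerp weights a = sin((1−f)δ)/sin δ ≈ 1.072, b = sin(fδ)/sin δ ≈ 0.547.
p = a·p₁ + b·p₂ ≈ (-0.489, -0.436, -0.756); φ = arcsin(p_z) ≈ -49.10°, λ = atan2(p_y, p_x) ≈ -138.27°.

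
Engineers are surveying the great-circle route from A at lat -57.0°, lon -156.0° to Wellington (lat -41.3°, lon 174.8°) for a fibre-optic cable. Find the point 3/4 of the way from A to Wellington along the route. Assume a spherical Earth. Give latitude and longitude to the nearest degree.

≈ lat -46°, lon 180°

From cos δ = sin φ₁ sin φ₂ + cos φ₁ cos φ₂ cos Δλ, the central angle is δ ≈ 0.426 rad (24.4°).
Interpolate at f = 3/4 with slerp weights a = sin((1−f)δ)/sin δ ≈ 0.257, b = sin(fδ)/sin δ ≈ 0.760.
p = a·p₁ + b·p₂ ≈ (-0.697, -0.005, -0.717); φ = arcsin(p_z) ≈ -45.84°, λ = atan2(p_y, p_x) ≈ -179.57°.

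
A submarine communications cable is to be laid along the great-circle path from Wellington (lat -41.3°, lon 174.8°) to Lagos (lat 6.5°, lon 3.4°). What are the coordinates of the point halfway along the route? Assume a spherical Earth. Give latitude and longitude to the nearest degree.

≈ lat -63°, lon 28°

Convert each endpoint to a unit vector on the sphere (x = cos φ cos λ, y = cos φ sin λ, z = sin φ).
The central angle between the endpoints is δ = arccos(p₁·p₂) ≈ 2.520 rad (144.4°).
Interpolate at f = 1/2 with slerp weights a = sin((1−f)δ)/sin δ ≈ 1.634, b = sin(fδ)/sin δ ≈ 1.634.
p = a·p₁ + b·p₂ ≈ (0.398, 0.208, -0.894); φ = arcsin(p_z) ≈ -63.32°, λ = atan2(p_y, p_x) ≈ 27.53°.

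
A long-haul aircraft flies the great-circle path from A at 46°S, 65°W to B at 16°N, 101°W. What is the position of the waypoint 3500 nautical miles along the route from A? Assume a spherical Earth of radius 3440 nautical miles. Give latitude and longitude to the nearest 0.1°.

Convert each endpoint to a unit vector on the sphere (x = cos φ cos λ, y = cos φ sin λ, z = sin φ).
The central angle between the endpoints is δ = arccos(p₁·p₂) ≈ 1.222 rad (70.0°). The total great-circle distance is δ·R ≈ 1.222 × 3440 ≈ 4203 nmi, so the target fraction is f = 3500/4203 ≈ 0.833.
Interpolate at f ≈ 0.833 with slerp weights a = sin((1−f)δ)/sin δ ≈ 0.216, b = sin(fδ)/sin δ ≈ 0.905.
p = a·p₁ + b·p₂ ≈ (-0.103, -0.990, 0.094); φ = arcsin(p_z) ≈ 5.40°, λ = atan2(p_y, p_x) ≈ -95.92°.

≈ 5.4°N, 95.9°W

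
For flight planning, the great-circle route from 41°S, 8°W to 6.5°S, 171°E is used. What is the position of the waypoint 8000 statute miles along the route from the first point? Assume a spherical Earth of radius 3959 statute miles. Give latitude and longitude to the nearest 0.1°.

Convert each endpoint to a unit vector on the sphere (x = cos φ cos λ, y = cos φ sin λ, z = sin φ).
The central angle between the endpoints is δ = arccos(p₁·p₂) ≈ 2.312 rad (132.5°). The total great-circle distance is δ·R ≈ 2.312 × 3959 ≈ 9155 mi, so the target fraction is f = 8000/9155 ≈ 0.874.
Interpolate at f ≈ 0.874 with slerp weights a = sin((1−f)δ)/sin δ ≈ 0.390, b = sin(fδ)/sin δ ≈ 1.221.
p = a·p₁ + b·p₂ ≈ (-0.907, 0.149, -0.394); φ = arcsin(p_z) ≈ -23.21°, λ = atan2(p_y, p_x) ≈ 170.68°.

≈ 23.2°S, 170.7°E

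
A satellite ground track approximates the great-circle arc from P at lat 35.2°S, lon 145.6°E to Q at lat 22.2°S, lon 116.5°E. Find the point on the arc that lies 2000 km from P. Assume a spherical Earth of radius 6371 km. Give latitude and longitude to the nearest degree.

The haversine formula gives a central angle δ ≈ 0.497 rad (28.5°) between the endpoints. The total great-circle distance is δ·R ≈ 0.497 × 6371 ≈ 3168 km, so the target fraction is f = 2000/3168 ≈ 0.631.
Interpolate at f ≈ 0.631 with slerp weights a = sin((1−f)δ)/sin δ ≈ 0.382, b = sin(fδ)/sin δ ≈ 0.647.
p = a·p₁ + b·p₂ ≈ (-0.525, 0.713, -0.465); φ = arcsin(p_z) ≈ -27.70°, λ = atan2(p_y, p_x) ≈ 126.38°.

≈ lat 28°S, lon 126°E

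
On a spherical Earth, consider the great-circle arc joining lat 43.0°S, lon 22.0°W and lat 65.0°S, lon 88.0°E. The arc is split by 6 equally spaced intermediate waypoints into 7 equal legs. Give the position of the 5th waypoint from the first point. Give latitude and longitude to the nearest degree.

≈ lat 70°S, lon 45°E

Convert each endpoint to a unit vector on the sphere (x = cos φ cos λ, y = cos φ sin λ, z = sin φ).
The central angle between the endpoints is δ = arccos(p₁·p₂) ≈ 1.033 rad (59.2°).
Interpolate at f = 5/7 with slerp weights a = sin((1−f)δ)/sin δ ≈ 0.339, b = sin(fδ)/sin δ ≈ 0.783.
p = a·p₁ + b·p₂ ≈ (0.241, 0.238, -0.941); φ = arcsin(p_z) ≈ -70.19°, λ = atan2(p_y, p_x) ≈ 44.62°.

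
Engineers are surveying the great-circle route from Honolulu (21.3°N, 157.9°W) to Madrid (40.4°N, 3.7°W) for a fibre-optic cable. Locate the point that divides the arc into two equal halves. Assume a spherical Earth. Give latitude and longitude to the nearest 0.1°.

The haversine formula gives a central angle δ ≈ 1.986 rad (113.8°) between the endpoints.
Interpolate at f = 1/2 with slerp weights a = sin((1−f)δ)/sin δ ≈ 0.915, b = sin(fδ)/sin δ ≈ 0.915.
p = a·p₁ + b·p₂ ≈ (-0.095, -0.366, 0.926); φ = arcsin(p_z) ≈ 67.80°, λ = atan2(p_y, p_x) ≈ -104.49°.

≈ 67.8°N, 104.5°W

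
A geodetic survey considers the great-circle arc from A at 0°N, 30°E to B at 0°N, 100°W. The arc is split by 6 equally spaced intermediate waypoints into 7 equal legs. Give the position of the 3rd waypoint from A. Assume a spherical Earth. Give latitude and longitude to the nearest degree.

Convert each endpoint to a unit vector on the sphere (x = cos φ cos λ, y = cos φ sin λ, z = sin φ).
The central angle between the endpoints is δ = arccos(p₁·p₂) ≈ 2.269 rad (130.0°).
Interpolate at f = 3/7 with slerp weights a = sin((1−f)δ)/sin δ ≈ 1.257, b = sin(fδ)/sin δ ≈ 1.079.
p = a·p₁ + b·p₂ ≈ (0.901, -0.434, 0.000); φ = arcsin(p_z) ≈ 0.00°, λ = atan2(p_y, p_x) ≈ -25.71°.

≈ 0°N, 26°W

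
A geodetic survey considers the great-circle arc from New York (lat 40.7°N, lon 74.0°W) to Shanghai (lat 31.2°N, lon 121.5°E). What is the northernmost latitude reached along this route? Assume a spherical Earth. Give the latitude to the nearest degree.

The great circle lies in the plane with unit normal n̂ = (p₁ × p₂)/|p₁ × p₂|.
Here n̂_z ≈ -0.181; the vertex latitude is φ_max = arccos|n̂_z| ≈ 79.6°.

≈ 80°N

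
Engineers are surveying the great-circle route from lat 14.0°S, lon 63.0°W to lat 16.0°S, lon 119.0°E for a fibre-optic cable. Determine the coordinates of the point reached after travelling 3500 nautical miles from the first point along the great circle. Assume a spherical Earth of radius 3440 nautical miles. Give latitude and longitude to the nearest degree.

≈ lat 72°S, lon 74°W

The haversine formula gives a central angle δ ≈ 2.617 rad (149.9°) between the endpoints. The total great-circle distance is δ·R ≈ 2.617 × 3440 ≈ 9002 nmi, so the target fraction is f = 3500/9002 ≈ 0.389.
Interpolate at f ≈ 0.389 with slerp weights a = sin((1−f)δ)/sin δ ≈ 1.995, b = sin(fδ)/sin δ ≈ 1.698.
p = a·p₁ + b·p₂ ≈ (0.088, -0.297, -0.951); φ = arcsin(p_z) ≈ -71.95°, λ = atan2(p_y, p_x) ≈ -73.59°.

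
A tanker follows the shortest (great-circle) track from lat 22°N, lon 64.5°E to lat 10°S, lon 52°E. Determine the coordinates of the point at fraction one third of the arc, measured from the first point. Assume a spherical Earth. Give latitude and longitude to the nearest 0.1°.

≈ lat 11.4°N, lon 60.1°E

The haversine formula gives a central angle δ ≈ 0.598 rad (34.3°) between the endpoints.
Interpolate at f = 1/3 with slerp weights a = sin((1−f)δ)/sin δ ≈ 0.690, b = sin(fδ)/sin δ ≈ 0.352.
p = a·p₁ + b·p₂ ≈ (0.488, 0.850, 0.197); φ = arcsin(p_z) ≈ 11.37°, λ = atan2(p_y, p_x) ≈ 60.11°.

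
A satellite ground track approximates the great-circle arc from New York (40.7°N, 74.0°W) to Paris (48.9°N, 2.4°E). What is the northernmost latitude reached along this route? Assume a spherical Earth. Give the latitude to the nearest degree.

The great circle lies in the plane with unit normal n̂ = (p₁ × p₂)/|p₁ × p₂|.
Here n̂_z ≈ +0.610; the vertex latitude is φ_max = arccos|n̂_z| ≈ 52.4°.
Check via Clairaut: cos φ_max = |cos φ₁| · sin C = cos(40.7°)·sin(53.6°) ≈ 0.610, again giving ≈ 52.4°.

≈ 52°N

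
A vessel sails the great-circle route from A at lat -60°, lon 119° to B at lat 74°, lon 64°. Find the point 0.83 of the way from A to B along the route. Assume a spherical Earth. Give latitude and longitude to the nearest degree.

≈ lat 53°, lon 88°

Convert each endpoint to a unit vector on the sphere (x = cos φ cos λ, y = cos φ sin λ, z = sin φ).
The central angle between the endpoints is δ = arccos(p₁·p₂) ≈ 2.424 rad (138.9°).
Interpolate at f = 0.83 with slerp weights a = sin((1−f)δ)/sin δ ≈ 0.609, b = sin(fδ)/sin δ ≈ 1.375.
p = a·p₁ + b·p₂ ≈ (0.019, 0.607, 0.794); φ = arcsin(p_z) ≈ 52.60°, λ = atan2(p_y, p_x) ≈ 88.25°.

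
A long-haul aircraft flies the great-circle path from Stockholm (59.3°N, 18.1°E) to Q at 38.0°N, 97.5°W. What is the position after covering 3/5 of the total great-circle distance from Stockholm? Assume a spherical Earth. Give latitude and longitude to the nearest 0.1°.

≈ 59.7°N, 70.5°W

Write both endpoints as unit vectors p₁, p₂ with components (cos φ cos λ, cos φ sin λ, sin φ).
The central angle between the endpoints is δ = arccos(p₁·p₂) ≈ 1.207 rad (69.2°).
Interpolate at f = 3/5 with slerp weights a = sin((1−f)δ)/sin δ ≈ 0.497, b = sin(fδ)/sin δ ≈ 0.709.
p = a·p₁ + b·p₂ ≈ (0.168, -0.475, 0.864); φ = arcsin(p_z) ≈ 59.73°, λ = atan2(p_y, p_x) ≈ -70.51°.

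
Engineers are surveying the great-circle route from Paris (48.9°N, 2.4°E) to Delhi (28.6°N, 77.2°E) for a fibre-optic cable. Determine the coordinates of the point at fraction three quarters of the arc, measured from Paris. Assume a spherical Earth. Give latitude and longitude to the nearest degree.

Write both endpoints as unit vectors p₁, p₂ with components (cos φ cos λ, cos φ sin λ, sin φ).
The central angle between the endpoints is δ = arccos(p₁·p₂) ≈ 1.033 rad (59.2°).
Interpolate at f = 3/4 with slerp weights a = sin((1−f)δ)/sin δ ≈ 0.297, b = sin(fδ)/sin δ ≈ 0.815.
p = a·p₁ + b·p₂ ≈ (0.354, 0.706, 0.614); φ = arcsin(p_z) ≈ 37.88°, λ = atan2(p_y, p_x) ≈ 63.37°.

≈ (38°N, 63°E)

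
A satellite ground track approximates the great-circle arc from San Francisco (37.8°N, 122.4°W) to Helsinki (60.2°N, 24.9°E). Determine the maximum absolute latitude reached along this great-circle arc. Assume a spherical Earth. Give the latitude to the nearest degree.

≈ 77°N

The great circle lies in the plane with unit normal n̂ = (p₁ × p₂)/|p₁ × p₂|.
Here n̂_z ≈ +0.217; the vertex latitude is φ_max = arccos|n̂_z| ≈ 77.5°.
Check via Clairaut: cos φ_max = |cos φ₁| · sin C = cos(37.8°)·sin(15.9°) ≈ 0.217, again giving ≈ 77.5°.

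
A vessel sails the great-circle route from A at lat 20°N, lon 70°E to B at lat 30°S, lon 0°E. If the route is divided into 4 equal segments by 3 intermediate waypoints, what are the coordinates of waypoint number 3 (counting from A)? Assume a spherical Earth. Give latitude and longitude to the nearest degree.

Write both endpoints as unit vectors p₁, p₂ with components (cos φ cos λ, cos φ sin λ, sin φ).
The central angle between the endpoints is δ = arccos(p₁·p₂) ≈ 1.463 rad (83.8°).
Interpolate at f = 3/4 with slerp weights a = sin((1−f)δ)/sin δ ≈ 0.360, b = sin(fδ)/sin δ ≈ 0.895.
p = a·p₁ + b·p₂ ≈ (0.891, 0.318, -0.325); φ = arcsin(p_z) ≈ -18.94°, λ = atan2(p_y, p_x) ≈ 19.63°.

≈ lat 19°S, lon 20°E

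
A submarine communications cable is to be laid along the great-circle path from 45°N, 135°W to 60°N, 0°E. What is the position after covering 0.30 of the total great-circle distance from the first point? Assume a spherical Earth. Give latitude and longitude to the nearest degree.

≈ 63°N, 118°W

Convert each endpoint to a unit vector on the sphere (x = cos φ cos λ, y = cos φ sin λ, z = sin φ).
The central angle between the endpoints is δ = arccos(p₁·p₂) ≈ 1.200 rad (68.8°).
Interpolate at f = 0.30 with slerp weights a = sin((1−f)δ)/sin δ ≈ 0.799, b = sin(fδ)/sin δ ≈ 0.378.
p = a·p₁ + b·p₂ ≈ (-0.210, -0.399, 0.892); φ = arcsin(p_z) ≈ 63.16°, λ = atan2(p_y, p_x) ≈ -117.79°.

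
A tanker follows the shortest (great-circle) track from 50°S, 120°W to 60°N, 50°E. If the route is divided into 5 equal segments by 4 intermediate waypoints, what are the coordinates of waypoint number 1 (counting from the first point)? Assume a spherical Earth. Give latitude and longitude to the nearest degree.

Write both endpoints as unit vectors p₁, p₂ with components (cos φ cos λ, cos φ sin λ, sin φ).
The central angle between the endpoints is δ = arccos(p₁·p₂) ≈ 2.941 rad (168.5°).
Interpolate at f = 1/5 with slerp weights a = sin((1−f)δ)/sin δ ≈ 3.559, b = sin(fδ)/sin δ ≈ 2.783.
p = a·p₁ + b·p₂ ≈ (-0.249, -0.915, -0.316); φ = arcsin(p_z) ≈ -18.44°, λ = atan2(p_y, p_x) ≈ -105.24°.

≈ 18°S, 105°W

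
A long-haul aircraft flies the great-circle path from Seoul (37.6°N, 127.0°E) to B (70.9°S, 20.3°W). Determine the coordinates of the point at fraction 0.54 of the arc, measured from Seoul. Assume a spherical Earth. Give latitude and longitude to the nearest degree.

≈ (37°S, 106°E)

The haversine formula gives a central angle δ ≈ 2.489 rad (142.6°) between the endpoints.
Interpolate at f = 0.54 with slerp weights a = sin((1−f)δ)/sin δ ≈ 1.500, b = sin(fδ)/sin δ ≈ 1.605.
p = a·p₁ + b·p₂ ≈ (-0.223, 0.767, -0.602); φ = arcsin(p_z) ≈ -36.98°, λ = atan2(p_y, p_x) ≈ 106.19°.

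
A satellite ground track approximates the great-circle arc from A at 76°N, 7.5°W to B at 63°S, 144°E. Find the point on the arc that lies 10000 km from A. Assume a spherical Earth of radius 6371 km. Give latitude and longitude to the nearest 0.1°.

≈ 8.7°N, 120.0°E

From cos δ = sin φ₁ sin φ₂ + cos φ₁ cos φ₂ cos Δλ, the central angle is δ ≈ 2.862 rad (164.0°). The total great-circle distance is δ·R ≈ 2.862 × 6371 ≈ 18231 km, so the target fraction is f = 10000/18231 ≈ 0.549.
Interpolate at f ≈ 0.549 with slerp weights a = sin((1−f)δ)/sin δ ≈ 3.479, b = sin(fδ)/sin δ ≈ 3.619.
p = a·p₁ + b·p₂ ≈ (-0.495, 0.856, 0.151); φ = arcsin(p_z) ≈ 8.71°, λ = atan2(p_y, p_x) ≈ 120.03°.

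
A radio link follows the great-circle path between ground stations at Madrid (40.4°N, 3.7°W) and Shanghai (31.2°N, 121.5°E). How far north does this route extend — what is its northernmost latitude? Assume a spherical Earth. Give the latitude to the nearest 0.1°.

The great circle lies in the plane with unit normal n̂ = (p₁ × p₂)/|p₁ × p₂|.
Here n̂_z ≈ +0.533; the vertex latitude is φ_max = arccos|n̂_z| ≈ 57.8°.
Check via Clairaut: cos φ_max = |cos φ₁| · sin C = cos(40.4°)·sin(44.4°) ≈ 0.533, again giving ≈ 57.8°.

≈ 57.8°N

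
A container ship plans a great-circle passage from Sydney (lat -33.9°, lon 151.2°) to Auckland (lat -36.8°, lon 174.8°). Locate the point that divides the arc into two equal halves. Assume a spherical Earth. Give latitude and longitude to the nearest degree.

From cos δ = sin φ₁ sin φ₂ + cos φ₁ cos φ₂ cos Δλ, the central angle is δ ≈ 0.339 rad (19.4°).
Interpolate at f = 1/2 with slerp weights a = sin((1−f)δ)/sin δ ≈ 0.507, b = sin(fδ)/sin δ ≈ 0.507.
p = a·p₁ + b·p₂ ≈ (-0.773, 0.240, -0.587); φ = arcsin(p_z) ≈ -35.93°, λ = atan2(p_y, p_x) ≈ 162.79°.

≈ lat -36°, lon 163°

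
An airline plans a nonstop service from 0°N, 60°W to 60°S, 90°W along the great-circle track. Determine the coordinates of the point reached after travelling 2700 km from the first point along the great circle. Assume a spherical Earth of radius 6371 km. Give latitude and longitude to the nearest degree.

Convert each endpoint to a unit vector on the sphere (x = cos φ cos λ, y = cos φ sin λ, z = sin φ).
The central angle between the endpoints is δ = arccos(p₁·p₂) ≈ 1.123 rad (64.3°). The total great-circle distance is δ·R ≈ 1.123 × 6371 ≈ 7154 km, so the target fraction is f = 2700/7154 ≈ 0.377.
Interpolate at f ≈ 0.377 with slerp weights a = sin((1−f)δ)/sin δ ≈ 0.714, b = sin(fδ)/sin δ ≈ 0.456.
p = a·p₁ + b·p₂ ≈ (0.357, -0.846, -0.395); φ = arcsin(p_z) ≈ -23.27°, λ = atan2(p_y, p_x) ≈ -67.13°.

≈ 23°S, 67°W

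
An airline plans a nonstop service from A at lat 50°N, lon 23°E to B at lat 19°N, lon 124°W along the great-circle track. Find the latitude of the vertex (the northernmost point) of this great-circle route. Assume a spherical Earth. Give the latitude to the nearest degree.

The great circle lies in the plane with unit normal n̂ = (p₁ × p₂)/|p₁ × p₂|.
Here n̂_z ≈ -0.343; the vertex latitude is φ_max = arccos|n̂_z| ≈ 70.0°.

≈ 70°N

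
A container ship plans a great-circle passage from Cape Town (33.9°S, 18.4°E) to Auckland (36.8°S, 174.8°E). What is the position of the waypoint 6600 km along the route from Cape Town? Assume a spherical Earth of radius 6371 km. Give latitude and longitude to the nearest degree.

≈ 73°S, 114°E

From cos δ = sin φ₁ sin φ₂ + cos φ₁ cos φ₂ cos Δλ, the central angle is δ ≈ 1.849 rad (106.0°). The total great-circle distance is δ·R ≈ 1.849 × 6371 ≈ 11782 km, so the target fraction is f = 6600/11782 ≈ 0.560.
Interpolate at f ≈ 0.560 with slerp weights a = sin((1−f)δ)/sin δ ≈ 0.756, b = sin(fδ)/sin δ ≈ 0.895.
p = a·p₁ + b·p₂ ≈ (-0.118, 0.263, -0.958); φ = arcsin(p_z) ≈ -73.24°, λ = atan2(p_y, p_x) ≈ 114.24°.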